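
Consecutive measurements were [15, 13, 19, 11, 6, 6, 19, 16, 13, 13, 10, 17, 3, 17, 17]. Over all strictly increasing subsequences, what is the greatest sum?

48

Let S[i] be the best sum of a strictly increasing subsequence ending at i:
i:      1  2  3  4  5  6  7  8  9 10 11 12 13 14 15
a[i]:  15 13 19 11  6  6 19 16 13 13 10 17  3 17 17
S:     15 13 34 11  6  6 34 31 24 24 16 48  3 48 48
Maximum is 48 (e.g. 15 + 16 + 17).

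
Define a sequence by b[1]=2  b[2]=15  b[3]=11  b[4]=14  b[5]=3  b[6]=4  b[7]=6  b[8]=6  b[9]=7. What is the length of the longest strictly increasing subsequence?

5

Let dp[i] be the length of the longest such subsequence ending at index i:
i:      1  2  3  4  5  6  7  8  9
b[i]:   2 15 11 14  3  4  6  6  7
dp:     1  2  2  3  2  3  4  4  5
Maximum dp value is 5.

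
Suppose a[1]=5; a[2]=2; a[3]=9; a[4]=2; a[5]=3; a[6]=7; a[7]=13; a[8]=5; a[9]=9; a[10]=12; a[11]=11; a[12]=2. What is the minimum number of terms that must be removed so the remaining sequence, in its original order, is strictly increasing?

7

Fewest deletions = n − (longest strictly increasing subsequence).
i:      1  2  3  4  5  6  7  8  9 10 11 12
a[i]:   5  2  9  2  3  7 13  5  9 12 11  2
dp:     1  1  2  1  2  3  4  3  4  5  5  1
max dp = 5, so deletions = 12 − 5 = 7.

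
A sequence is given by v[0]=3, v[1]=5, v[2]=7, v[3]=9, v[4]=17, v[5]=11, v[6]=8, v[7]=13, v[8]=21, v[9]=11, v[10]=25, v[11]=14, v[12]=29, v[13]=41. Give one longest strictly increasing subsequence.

Patience tails give the LIS length; then backtrack through the dp parents:
3 → extends → [3]
5 → extends → [3, 5]
7 → extends → [3, 5, 7]
9 → extends → [3, 5, 7, 9]
17 → extends → [3, 5, 7, 9, 17]
11 → replaces 17 → [3, 5, 7, 9, 11]
8 → replaces 9 → [3, 5, 7, 8, 11]
13 → extends → [3, 5, 7, 8, 11, 13]
21 → extends → [3, 5, 7, 8, 11, 13, 21]
11 → already a tail → [3, 5, 7, 8, 11, 13, 21]
25 → extends → [3, 5, 7, 8, 11, 13, 21, 25]
14 → replaces 21 → [3, 5, 7, 8, 11, 13, 14, 25]
29 → extends → [3, 5, 7, 8, 11, 13, 14, 25, 29]
41 → extends → [3, 5, 7, 8, 11, 13, 14, 25, 29, 41]
Length 10; one witness is 3, 5, 7, 9, 11, 13, 21, 25, 29, 41.

3, 5, 7, 9, 11, 13, 21, 25, 29, 41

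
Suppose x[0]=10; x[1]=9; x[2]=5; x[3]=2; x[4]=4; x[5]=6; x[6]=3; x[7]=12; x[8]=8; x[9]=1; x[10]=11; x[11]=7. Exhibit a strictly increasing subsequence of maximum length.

Patience tails give the LIS length; then backtrack through the dp parents:
10 → extends → [10]
9 → replaces 10 → [9]
5 → replaces 9 → [5]
2 → replaces 5 → [2]
4 → extends → [2, 4]
6 → extends → [2, 4, 6]
3 → replaces 4 → [2, 3, 6]
12 → extends → [2, 3, 6, 12]
8 → replaces 12 → [2, 3, 6, 8]
1 → replaces 2 → [1, 3, 6, 8]
11 → extends → [1, 3, 6, 8, 11]
7 → replaces 8 → [1, 3, 6, 7, 11]
Length 5; one witness is 2, 4, 6, 8, 11.

2, 4, 6, 8, 11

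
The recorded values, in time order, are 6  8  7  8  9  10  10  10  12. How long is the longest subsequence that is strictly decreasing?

Let dp[i] be the longest strictly decreasing subsequence ending at i:
i:      1  2  3  4  5  6  7  8  9
a[i]:   6  8  7  8  9 10 10 10 12
dp:     1  1  2  1  1  1  1  1  1
Maximum is 2.

2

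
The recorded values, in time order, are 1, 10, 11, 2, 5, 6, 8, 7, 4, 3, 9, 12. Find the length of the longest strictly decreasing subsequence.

5

Let dp[i] be the longest strictly decreasing subsequence ending at i:
i:      1  2  3  4  5  6  7  8  9 10 11 12
a[i]:   1 10 11  2  5  6  8  7  4  3  9 12
dp:     1  1  1  2  2  2  2  3  4  5  2  1
Maximum is 5.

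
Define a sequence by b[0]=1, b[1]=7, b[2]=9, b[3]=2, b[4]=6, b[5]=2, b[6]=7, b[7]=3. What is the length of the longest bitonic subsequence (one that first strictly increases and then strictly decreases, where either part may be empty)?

5

inc[i] = longest strictly increasing subsequence ending at i; dec[i] = longest strictly decreasing subsequence starting at i:
i:     0 1 2 3 4 5 6 7
b[i]:  1 7 9 2 6 2 7 3
inc:   1 2 3 2 3 2 4 3
dec:   1 3 3 1 2 1 2 1
Best peak at i=2 (value 9): inc=3, dec=3, length 3+3−1 = 5.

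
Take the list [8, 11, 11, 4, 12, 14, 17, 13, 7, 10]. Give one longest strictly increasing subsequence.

8, 11, 12, 14, 17

Patience tails give the LIS length; then backtrack through the dp parents:
8 → extends → [8]
11 → extends → [8, 11]
11 → already a tail → [8, 11]
4 → replaces 8 → [4, 11]
12 → extends → [4, 11, 12]
14 → extends → [4, 11, 12, 14]
17 → extends → [4, 11, 12, 14, 17]
13 → replaces 14 → [4, 11, 12, 13, 17]
7 → replaces 11 → [4, 7, 12, 13, 17]
10 → replaces 12 → [4, 7, 10, 13, 17]
Length 5; one witness is 8, 11, 12, 14, 17.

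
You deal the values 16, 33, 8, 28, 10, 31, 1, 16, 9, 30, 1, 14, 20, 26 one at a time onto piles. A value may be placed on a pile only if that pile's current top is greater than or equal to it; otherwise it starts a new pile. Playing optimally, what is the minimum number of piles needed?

5

Place each on the leftmost legal pile:
16 → new pile 1 (tops now [16])
33 → new pile 2 (tops now [16, 33])
8 → pile 1 (tops now [8, 33])
28 → pile 2 (tops now [8, 28])
10 → pile 2 (tops now [8, 10])
31 → new pile 3 (tops now [8, 10, 31])
1 → pile 1 (tops now [1, 10, 31])
16 → pile 3 (tops now [1, 10, 16])
9 → pile 2 (tops now [1, 9, 16])
30 → new pile 4 (tops now [1, 9, 16, 30])
1 → pile 1 (tops now [1, 9, 16, 30])
14 → pile 3 (tops now [1, 9, 14, 30])
20 → pile 4 (tops now [1, 9, 14, 20])
26 → new pile 5 (tops now [1, 9, 14, 20, 26])
Five piles.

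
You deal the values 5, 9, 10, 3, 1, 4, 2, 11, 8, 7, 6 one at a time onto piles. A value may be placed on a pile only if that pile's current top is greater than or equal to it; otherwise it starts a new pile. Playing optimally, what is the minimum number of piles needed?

4

Place each on the leftmost legal pile:
5 → new pile 1 (tops now [5])
9 → new pile 2 (tops now [5, 9])
10 → new pile 3 (tops now [5, 9, 10])
3 → pile 1 (tops now [3, 9, 10])
1 → pile 1 (tops now [1, 9, 10])
4 → pile 2 (tops now [1, 4, 10])
2 → pile 2 (tops now [1, 2, 10])
11 → new pile 4 (tops now [1, 2, 10, 11])
8 → pile 3 (tops now [1, 2, 8, 11])
7 → pile 3 (tops now [1, 2, 7, 11])
6 → pile 3 (tops now [1, 2, 6, 11])
Four piles.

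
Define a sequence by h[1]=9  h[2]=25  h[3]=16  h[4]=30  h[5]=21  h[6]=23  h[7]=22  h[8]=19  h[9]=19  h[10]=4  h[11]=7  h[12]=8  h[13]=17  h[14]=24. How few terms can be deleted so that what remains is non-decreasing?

9

Fewest deletions = n − (longest non-decreasing subsequence).
Patience tails:
9 → extends → [9]
25 → extends → [9, 25]
16 → replaces 25 → [9, 16]
30 → extends → [9, 16, 30]
21 → replaces 30 → [9, 16, 21]
23 → extends → [9, 16, 21, 23]
22 → replaces 23 → [9, 16, 21, 22]
19 → replaces 21 → [9, 16, 19, 22]
19 → replaces 22 → [9, 16, 19, 19]
4 → replaces 9 → [4, 16, 19, 19]
7 → replaces 16 → [4, 7, 19, 19]
8 → replaces 19 → [4, 7, 8, 19]
17 → replaces 19 → [4, 7, 8, 17]
24 → extends → [4, 7, 8, 17, 24]
Longest non-decreasing subsequence has length 5, so deletions = 14 − 5 = 9.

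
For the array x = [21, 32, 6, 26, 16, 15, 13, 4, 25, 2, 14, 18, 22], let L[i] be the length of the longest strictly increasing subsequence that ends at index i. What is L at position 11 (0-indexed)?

4

dp[i] = 1 + max{dp[j] : j<i, x[j]<x[i]} (or 1 if no such j):
i:      0  1  2  3  4  5  6  7  8  9 10 11 12
x[i]:  21 32  6 26 16 15 13  4 25  2 14 18 22
dp:     1  2  1  2  2  2  2  1  3  1  3  4  5
At index 11 the value is 4.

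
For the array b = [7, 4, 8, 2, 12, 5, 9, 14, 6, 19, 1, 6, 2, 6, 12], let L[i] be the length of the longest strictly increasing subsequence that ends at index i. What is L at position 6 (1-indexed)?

dp[i] = 1 + max{dp[j] : j<i, b[j]<b[i]} (or 1 if no such j):
i:      1  2  3  4  5  6  7  8  9 10 11 12 13 14 15
b[i]:   7  4  8  2 12  5  9 14  6 19  1  6  2  6 12
dp:     1  1  2  1  3  2  3  4  3  5  1  3  2  3  4
At index 6 the value is 2.

2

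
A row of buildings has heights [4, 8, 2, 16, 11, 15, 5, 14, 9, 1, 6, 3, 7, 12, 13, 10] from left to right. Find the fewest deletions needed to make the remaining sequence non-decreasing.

10

Fewest deletions = n − (longest non-decreasing subsequence).
i:      1  2  3  4  5  6  7  8  9 10 11 12 13 14 15 16
a[i]:   4  8  2 16 11 15  5 14  9  1  6  3  7 12 13 10
dp:     1  2  1  3  3  4  2  4  3  1  3  2  4  5  6  5
max dp = 6, so deletions = 16 − 6 = 10.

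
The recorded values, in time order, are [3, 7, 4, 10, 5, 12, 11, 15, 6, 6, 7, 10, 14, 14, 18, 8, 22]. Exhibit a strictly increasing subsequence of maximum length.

Patience tails give the LIS length; then backtrack through the dp parents:
3 → extends → [3]
7 → extends → [3, 7]
4 → replaces 7 → [3, 4]
10 → extends → [3, 4, 10]
5 → replaces 10 → [3, 4, 5]
12 → extends → [3, 4, 5, 12]
11 → replaces 12 → [3, 4, 5, 11]
15 → extends → [3, 4, 5, 11, 15]
6 → replaces 11 → [3, 4, 5, 6, 15]
6 → already a tail → [3, 4, 5, 6, 15]
7 → replaces 15 → [3, 4, 5, 6, 7]
10 → extends → [3, 4, 5, 6, 7, 10]
14 → extends → [3, 4, 5, 6, 7, 10, 14]
14 → already a tail → [3, 4, 5, 6, 7, 10, 14]
18 → extends → [3, 4, 5, 6, 7, 10, 14, 18]
8 → replaces 10 → [3, 4, 5, 6, 7, 8, 14, 18]
22 → extends → [3, 4, 5, 6, 7, 8, 14, 18, 22]
Length 9; one witness is 3, 4, 5, 6, 7, 10, 14, 18, 22.

3, 4, 5, 6, 7, 10, 14, 18, 22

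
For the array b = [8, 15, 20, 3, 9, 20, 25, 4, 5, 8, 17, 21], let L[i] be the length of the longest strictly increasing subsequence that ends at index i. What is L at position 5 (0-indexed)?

dp[i] = 1 + max{dp[j] : j<i, b[j]<b[i]} (or 1 if no such j):
i:      0  1  2  3  4  5  6  7  8  9 10 11
b[i]:   8 15 20  3  9 20 25  4  5  8 17 21
dp:     1  2  3  1  2  3  4  2  3  4  5  6
At index 5 the value is 3.

3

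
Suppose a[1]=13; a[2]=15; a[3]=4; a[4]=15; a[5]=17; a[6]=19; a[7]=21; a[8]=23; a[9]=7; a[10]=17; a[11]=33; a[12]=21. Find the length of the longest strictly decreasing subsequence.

2

Let dp[i] be the longest strictly decreasing subsequence ending at i:
i:      1  2  3  4  5  6  7  8  9 10 11 12
a[i]:  13 15  4 15 17 19 21 23  7 17 33 21
dp:     1  1  2  1  1  1  1  1  2  2  1  2
Maximum is 2.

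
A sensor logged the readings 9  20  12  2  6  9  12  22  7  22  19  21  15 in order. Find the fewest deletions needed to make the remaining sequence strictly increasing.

7

Fewest deletions = n − (longest strictly increasing subsequence).
i:      1  2  3  4  5  6  7  8  9 10 11 12 13
a[i]:   9 20 12  2  6  9 12 22  7 22 19 21 15
dp:     1  2  2  1  2  3  4  5  3  5  5  6  5
max dp = 6, so deletions = 13 − 6 = 7.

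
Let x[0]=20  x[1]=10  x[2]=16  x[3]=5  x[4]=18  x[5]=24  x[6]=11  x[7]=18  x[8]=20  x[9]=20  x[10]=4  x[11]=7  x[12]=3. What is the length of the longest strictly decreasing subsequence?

5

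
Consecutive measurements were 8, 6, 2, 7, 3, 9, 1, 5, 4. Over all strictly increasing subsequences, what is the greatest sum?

22

Let S[i] be the best sum of a strictly increasing subsequence ending at i:
i:      1  2  3  4  5  6  7  8  9
a[i]:   8  6  2  7  3  9  1  5  4
S:      8  6  2 13  5 22  1 10  9
Maximum is 22 (e.g. 6 + 7 + 9).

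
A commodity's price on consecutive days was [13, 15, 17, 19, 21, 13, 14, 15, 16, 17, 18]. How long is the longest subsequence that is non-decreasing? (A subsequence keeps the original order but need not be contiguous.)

7

Let dp[i] be the length of the longest such subsequence ending at index i:
i:      1  2  3  4  5  6  7  8  9 10 11
a[i]:  13 15 17 19 21 13 14 15 16 17 18
dp:     1  2  3  4  5  2  3  4  5  6  7
Maximum dp value is 7.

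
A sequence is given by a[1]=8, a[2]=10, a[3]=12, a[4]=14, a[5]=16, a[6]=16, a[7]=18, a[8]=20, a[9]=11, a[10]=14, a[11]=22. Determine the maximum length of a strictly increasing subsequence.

8

Let dp[i] be the length of the longest such subsequence ending at index i:
i:      1  2  3  4  5  6  7  8  9 10 11
a[i]:   8 10 12 14 16 16 18 20 11 14 22
dp:     1  2  3  4  5  5  6  7  3  4  8
Maximum dp value is 8.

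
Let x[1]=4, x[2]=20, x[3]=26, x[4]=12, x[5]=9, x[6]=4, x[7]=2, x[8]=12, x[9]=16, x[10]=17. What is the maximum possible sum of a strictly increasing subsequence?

Let S[i] be the best sum of a strictly increasing subsequence ending at i:
i:      1  2  3  4  5  6  7  8  9 10
x[i]:   4 20 26 12  9  4  2 12 16 17
S:      4 24 50 16 13  4  2 25 41 58
Maximum is 58 (e.g. 4 + 9 + 12 + 16 + 17).

58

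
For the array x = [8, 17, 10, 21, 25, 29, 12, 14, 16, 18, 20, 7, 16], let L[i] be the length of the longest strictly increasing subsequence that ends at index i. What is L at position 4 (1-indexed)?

3

dp[i] = 1 + max{dp[j] : j<i, x[j]<x[i]} (or 1 if no such j):
i:      1  2  3  4  5  6  7  8  9 10 11 12 13
x[i]:   8 17 10 21 25 29 12 14 16 18 20  7 16
dp:     1  2  2  3  4  5  3  4  5  6  7  1  5
At index 4 the value is 3.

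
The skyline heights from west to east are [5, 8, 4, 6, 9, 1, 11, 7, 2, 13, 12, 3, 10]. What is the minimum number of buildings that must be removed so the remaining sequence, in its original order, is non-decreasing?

Fewest deletions = n − (longest non-decreasing subsequence).
i:      1  2  3  4  5  6  7  8  9 10 11 12 13
a[i]:   5  8  4  6  9  1 11  7  2 13 12  3 10
dp:     1  2  1  2  3  1  4  3  2  5  5  3  4
max dp = 5, so deletions = 13 − 5 = 8.

8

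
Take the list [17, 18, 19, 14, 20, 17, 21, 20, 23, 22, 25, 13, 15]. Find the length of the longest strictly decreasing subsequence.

3

Let dp[i] be the longest strictly decreasing subsequence ending at i:
i:      1  2  3  4  5  6  7  8  9 10 11 12 13
a[i]:  17 18 19 14 20 17 21 20 23 22 25 13 15
dp:     1  1  1  2  1  2  1  2  1  2  1  3  3
Maximum is 3.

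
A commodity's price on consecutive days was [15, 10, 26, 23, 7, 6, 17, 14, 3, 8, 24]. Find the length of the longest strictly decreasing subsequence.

5

Let dp[i] be the longest strictly decreasing subsequence ending at i:
i:      1  2  3  4  5  6  7  8  9 10 11
a[i]:  15 10 26 23  7  6 17 14  3  8 24
dp:     1  2  1  2  3  4  3  4  5  5  2
Maximum is 5.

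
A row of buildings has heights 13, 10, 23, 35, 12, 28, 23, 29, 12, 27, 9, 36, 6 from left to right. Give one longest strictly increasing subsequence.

Patience tails give the LIS length; then backtrack through the dp parents:
13 → extends → [13]
10 → replaces 13 → [10]
23 → extends → [10, 23]
35 → extends → [10, 23, 35]
12 → replaces 23 → [10, 12, 35]
28 → replaces 35 → [10, 12, 28]
23 → replaces 28 → [10, 12, 23]
29 → extends → [10, 12, 23, 29]
12 → already a tail → [10, 12, 23, 29]
27 → replaces 29 → [10, 12, 23, 27]
9 → replaces 10 → [9, 12, 23, 27]
36 → extends → [9, 12, 23, 27, 36]
6 → replaces 9 → [6, 12, 23, 27, 36]
Length 5; one witness is 13, 23, 28, 29, 36.

13, 23, 28, 29, 36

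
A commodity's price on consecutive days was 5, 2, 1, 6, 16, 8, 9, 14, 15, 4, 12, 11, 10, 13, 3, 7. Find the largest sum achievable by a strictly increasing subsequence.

57

Let S[i] be the best sum of a strictly increasing subsequence ending at i:
i:      1  2  3  4  5  6  7  8  9 10 11 12 13 14 15 16
a[i]:   5  2  1  6 16  8  9 14 15  4 12 11 10 13  3  7
S:      5  2  1 11 27 19 28 42 57  6 40 39 38 53  5 18
Maximum is 57 (e.g. 5 + 6 + 8 + 9 + 14 + 15).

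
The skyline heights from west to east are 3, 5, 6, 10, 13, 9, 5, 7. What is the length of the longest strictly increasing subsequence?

Track the smallest tail for each achievable length (strict):
3 → extends → [3]
5 → extends → [3, 5]
6 → extends → [3, 5, 6]
10 → extends → [3, 5, 6, 10]
13 → extends → [3, 5, 6, 10, 13]
9 → replaces 10 → [3, 5, 6, 9, 13]
5 → already a tail → [3, 5, 6, 9, 13]
7 → replaces 9 → [3, 5, 6, 7, 13]
Five tails, so the longest strictly increasing subsequence has length 5 (e.g. 3, 5, 6, 10, 13).

5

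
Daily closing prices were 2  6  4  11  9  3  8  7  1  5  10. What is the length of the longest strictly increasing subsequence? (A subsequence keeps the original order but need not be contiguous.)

4

Let dp[i] be the length of the longest such subsequence ending at index i:
i:      1  2  3  4  5  6  7  8  9 10 11
a[i]:   2  6  4 11  9  3  8  7  1  5 10
dp:     1  2  2  3  3  2  3  3  1  3  4
Maximum dp value is 4.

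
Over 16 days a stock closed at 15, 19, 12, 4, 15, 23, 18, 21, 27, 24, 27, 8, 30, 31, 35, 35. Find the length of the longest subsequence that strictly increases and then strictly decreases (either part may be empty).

9

inc[i] = longest strictly increasing subsequence ending at i; dec[i] = longest strictly decreasing subsequence starting at i:
i:      1  2  3  4  5  6  7  8  9 10 11 12 13 14 15 16
a[i]:  15 19 12  4 15 23 18 21 27 24 27  8 30 31 35 35
inc:    1  2  1  1  2  3  3  4  5  5  6  2  7  8  9  9
dec:    3  3  2  1  2  3  2  2  3  2  2  1  1  1  1  1
Best peak at i=15 (value 35): inc=9, dec=1, length 9+1−1 = 9.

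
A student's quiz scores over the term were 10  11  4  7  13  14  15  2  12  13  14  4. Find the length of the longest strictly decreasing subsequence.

3

Negate each value so 'decreasing' becomes 'increasing', then run patience tails on the negated sequence:
-10 → extends → [-10]
-11 → replaces -10 → [-11]
-4 → extends → [-11, -4]
-7 → replaces -4 → [-11, -7]
-13 → replaces -11 → [-13, -7]
-14 → replaces -13 → [-14, -7]
-15 → replaces -14 → [-15, -7]
-2 → extends → [-15, -7, -2]
-12 → replaces -7 → [-15, -12, -2]
-13 → replaces -12 → [-15, -13, -2]
-14 → replaces -13 → [-15, -14, -2]
-4 → replaces -2 → [-15, -14, -4]
Three tails, so the longest strictly decreasing subsequence of the original has length 3.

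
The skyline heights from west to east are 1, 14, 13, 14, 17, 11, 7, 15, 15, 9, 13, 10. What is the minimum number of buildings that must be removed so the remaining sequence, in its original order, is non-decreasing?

7

Fewest deletions = n − (longest non-decreasing subsequence).
Patience tails:
1 → extends → [1]
14 → extends → [1, 14]
13 → replaces 14 → [1, 13]
14 → extends → [1, 13, 14]
17 → extends → [1, 13, 14, 17]
11 → replaces 13 → [1, 11, 14, 17]
7 → replaces 11 → [1, 7, 14, 17]
15 → replaces 17 → [1, 7, 14, 15]
15 → extends → [1, 7, 14, 15, 15]
9 → replaces 14 → [1, 7, 9, 15, 15]
13 → replaces 15 → [1, 7, 9, 13, 15]
10 → replaces 13 → [1, 7, 9, 10, 15]
Longest non-decreasing subsequence has length 5, so deletions = 12 − 5 = 7.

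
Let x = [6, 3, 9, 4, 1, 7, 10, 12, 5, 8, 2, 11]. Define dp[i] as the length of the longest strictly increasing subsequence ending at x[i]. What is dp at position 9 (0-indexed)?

dp[i] = 1 + max{dp[j] : j<i, x[j]<x[i]} (or 1 if no such j):
i:      0  1  2  3  4  5  6  7  8  9 10 11
x[i]:   6  3  9  4  1  7 10 12  5  8  2 11
dp:     1  1  2  2  1  3  4  5  3  4  2  5
At index 9 the value is 4.

4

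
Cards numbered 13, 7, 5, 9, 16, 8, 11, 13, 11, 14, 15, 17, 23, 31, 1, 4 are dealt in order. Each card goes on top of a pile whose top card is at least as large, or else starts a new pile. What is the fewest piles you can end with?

9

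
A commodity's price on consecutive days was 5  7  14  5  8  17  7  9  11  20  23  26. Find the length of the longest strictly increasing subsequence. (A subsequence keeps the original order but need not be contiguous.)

Let dp[i] be the length of the longest such subsequence ending at index i:
i:      1  2  3  4  5  6  7  8  9 10 11 12
a[i]:   5  7 14  5  8 17  7  9 11 20 23 26
dp:     1  2  3  1  3  4  2  4  5  6  7  8
Maximum dp value is 8.

8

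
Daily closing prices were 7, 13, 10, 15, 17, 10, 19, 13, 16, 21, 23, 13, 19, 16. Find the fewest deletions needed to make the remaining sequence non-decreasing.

7

Fewest deletions = n − (longest non-decreasing subsequence).
Patience tails:
7 → extends → [7]
13 → extends → [7, 13]
10 → replaces 13 → [7, 10]
15 → extends → [7, 10, 15]
17 → extends → [7, 10, 15, 17]
10 → replaces 15 → [7, 10, 10, 17]
19 → extends → [7, 10, 10, 17, 19]
13 → replaces 17 → [7, 10, 10, 13, 19]
16 → replaces 19 → [7, 10, 10, 13, 16]
21 → extends → [7, 10, 10, 13, 16, 21]
23 → extends → [7, 10, 10, 13, 16, 21, 23]
13 → replaces 16 → [7, 10, 10, 13, 13, 21, 23]
19 → replaces 21 → [7, 10, 10, 13, 13, 19, 23]
16 → replaces 19 → [7, 10, 10, 13, 13, 16, 23]
Longest non-decreasing subsequence has length 7, so deletions = 14 − 7 = 7.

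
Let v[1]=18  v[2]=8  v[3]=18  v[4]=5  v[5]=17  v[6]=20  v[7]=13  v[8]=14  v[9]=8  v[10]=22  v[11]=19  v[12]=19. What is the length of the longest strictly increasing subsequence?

Let dp[i] be the length of the longest such subsequence ending at index i:
i:      1  2  3  4  5  6  7  8  9 10 11 12
v[i]:  18  8 18  5 17 20 13 14  8 22 19 19
dp:     1  1  2  1  2  3  2  3  2  4  4  4
Maximum dp value is 4.

4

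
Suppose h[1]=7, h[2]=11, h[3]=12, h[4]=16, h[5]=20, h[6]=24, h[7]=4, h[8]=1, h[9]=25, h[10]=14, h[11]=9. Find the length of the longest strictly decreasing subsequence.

3

Negate each value so 'decreasing' becomes 'increasing', then run patience tails on the negated sequence:
-7 → extends → [-7]
-11 → replaces -7 → [-11]
-12 → replaces -11 → [-12]
-16 → replaces -12 → [-16]
-20 → replaces -16 → [-20]
-24 → replaces -20 → [-24]
-4 → extends → [-24, -4]
-1 → extends → [-24, -4, -1]
-25 → replaces -24 → [-25, -4, -1]
-14 → replaces -4 → [-25, -14, -1]
-9 → replaces -1 → [-25, -14, -9]
Three tails, so the longest strictly decreasing subsequence of the original has length 3.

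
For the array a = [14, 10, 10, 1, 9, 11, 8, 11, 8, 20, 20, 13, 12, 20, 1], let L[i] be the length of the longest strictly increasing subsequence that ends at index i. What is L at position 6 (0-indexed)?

2

dp[i] = 1 + max{dp[j] : j<i, a[j]<a[i]} (or 1 if no such j):
i:      0  1  2  3  4  5  6  7  8  9 10 11 12 13 14
a[i]:  14 10 10  1  9 11  8 11  8 20 20 13 12 20  1
dp:     1  1  1  1  2  3  2  3  2  4  4  4  4  5  1
At index 6 the value is 2.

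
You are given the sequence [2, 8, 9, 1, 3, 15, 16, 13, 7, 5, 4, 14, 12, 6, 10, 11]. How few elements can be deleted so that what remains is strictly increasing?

10

Fewest deletions = n − (longest strictly increasing subsequence).
i:      1  2  3  4  5  6  7  8  9 10 11 12 13 14 15 16
a[i]:   2  8  9  1  3 15 16 13  7  5  4 14 12  6 10 11
dp:     1  2  3  1  2  4  5  4  3  3  3  5  4  4  5  6
max dp = 6, so deletions = 16 − 6 = 10.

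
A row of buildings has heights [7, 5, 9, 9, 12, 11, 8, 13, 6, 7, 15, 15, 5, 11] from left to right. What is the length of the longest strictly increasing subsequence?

5

Track the smallest tail for each achievable length (strict):
7 → extends → [7]
5 → replaces 7 → [5]
9 → extends → [5, 9]
9 → already a tail → [5, 9]
12 → extends → [5, 9, 12]
11 → replaces 12 → [5, 9, 11]
8 → replaces 9 → [5, 8, 11]
13 → extends → [5, 8, 11, 13]
6 → replaces 8 → [5, 6, 11, 13]
7 → replaces 11 → [5, 6, 7, 13]
15 → extends → [5, 6, 7, 13, 15]
15 → already a tail → [5, 6, 7, 13, 15]
5 → already a tail → [5, 6, 7, 13, 15]
11 → replaces 13 → [5, 6, 7, 11, 15]
Five tails, so the longest strictly increasing subsequence has length 5 (e.g. 7, 9, 12, 13, 15).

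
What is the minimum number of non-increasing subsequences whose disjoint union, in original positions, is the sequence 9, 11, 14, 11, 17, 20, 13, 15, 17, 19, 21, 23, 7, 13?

The minimum number of non-increasing subsequences covering a sequence equals the length of its longest strictly increasing subsequence.
LIS length is 8 (e.g. 9, 11, 14, 15, 17, 19, 21, 23), so 8 piles are needed.

8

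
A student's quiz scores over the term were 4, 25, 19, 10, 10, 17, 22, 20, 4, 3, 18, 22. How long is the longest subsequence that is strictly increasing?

5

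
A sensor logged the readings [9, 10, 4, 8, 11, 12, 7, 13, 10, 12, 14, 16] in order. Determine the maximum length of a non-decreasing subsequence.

Let dp[i] be the length of the longest such subsequence ending at index i:
i:      1  2  3  4  5  6  7  8  9 10 11 12
a[i]:   9 10  4  8 11 12  7 13 10 12 14 16
dp:     1  2  1  2  3  4  2  5  3  5  6  7
Maximum dp value is 7.

7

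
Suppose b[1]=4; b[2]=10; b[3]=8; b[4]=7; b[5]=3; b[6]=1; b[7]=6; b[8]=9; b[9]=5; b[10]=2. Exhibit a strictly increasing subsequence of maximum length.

Patience tails give the LIS length; then backtrack through the dp parents:
4 → extends → [4]
10 → extends → [4, 10]
8 → replaces 10 → [4, 8]
7 → replaces 8 → [4, 7]
3 → replaces 4 → [3, 7]
1 → replaces 3 → [1, 7]
6 → replaces 7 → [1, 6]
9 → extends → [1, 6, 9]
5 → replaces 6 → [1, 5, 9]
2 → replaces 5 → [1, 2, 9]
Length 3; one witness is 4, 8, 9.

4, 8, 9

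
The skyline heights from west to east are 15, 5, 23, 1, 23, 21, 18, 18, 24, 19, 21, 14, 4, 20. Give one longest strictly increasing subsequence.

Patience tails give the LIS length; then backtrack through the dp parents:
15 → extends → [15]
5 → replaces 15 → [5]
23 → extends → [5, 23]
1 → replaces 5 → [1, 23]
23 → already a tail → [1, 23]
21 → replaces 23 → [1, 21]
18 → replaces 21 → [1, 18]
18 → already a tail → [1, 18]
24 → extends → [1, 18, 24]
19 → replaces 24 → [1, 18, 19]
21 → extends → [1, 18, 19, 21]
14 → replaces 18 → [1, 14, 19, 21]
4 → replaces 14 → [1, 4, 19, 21]
20 → replaces 21 → [1, 4, 19, 20]
Length 4; one witness is 15, 18, 19, 21.

15, 18, 19, 21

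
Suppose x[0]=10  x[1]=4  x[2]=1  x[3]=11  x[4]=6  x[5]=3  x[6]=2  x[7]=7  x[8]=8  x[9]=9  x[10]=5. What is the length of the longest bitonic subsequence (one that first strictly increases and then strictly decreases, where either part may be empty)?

inc[i] = longest strictly increasing subsequence ending at i; dec[i] = longest strictly decreasing subsequence starting at i:
i:      0  1  2  3  4  5  6  7  8  9 10
x[i]:  10  4  1 11  6  3  2  7  8  9  5
inc:    1  1  1  2  2  2  2  3  4  5  3
dec:    4  3  1  4  3  2  1  2  2  2  1
Best peak at i=9 (value 9): inc=5, dec=2, length 5+2−1 = 6.

6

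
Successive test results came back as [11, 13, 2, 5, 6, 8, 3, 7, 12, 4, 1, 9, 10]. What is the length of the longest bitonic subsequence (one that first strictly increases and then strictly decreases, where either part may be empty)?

inc[i] = longest strictly increasing subsequence ending at i; dec[i] = longest strictly decreasing subsequence starting at i:
i:      1  2  3  4  5  6  7  8  9 10 11 12 13
a[i]:  11 13  2  5  6  8  3  7 12  4  1  9 10
inc:    1  2  1  2  3  4  2  4  5  3  1  5  6
dec:    5  5  2  3  3  4  2  3  3  2  1  1  1
Best peak at i=6 (value 8): inc=4, dec=4, length 4+4−1 = 7.

7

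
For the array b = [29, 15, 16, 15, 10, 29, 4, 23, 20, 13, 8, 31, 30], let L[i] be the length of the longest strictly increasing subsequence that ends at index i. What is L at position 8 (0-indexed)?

3

dp[i] = 1 + max{dp[j] : j<i, b[j]<b[i]} (or 1 if no such j):
i:      0  1  2  3  4  5  6  7  8  9 10 11 12
b[i]:  29 15 16 15 10 29  4 23 20 13  8 31 30
dp:     1  1  2  1  1  3  1  3  3  2  2  4  4
At index 8 the value is 3.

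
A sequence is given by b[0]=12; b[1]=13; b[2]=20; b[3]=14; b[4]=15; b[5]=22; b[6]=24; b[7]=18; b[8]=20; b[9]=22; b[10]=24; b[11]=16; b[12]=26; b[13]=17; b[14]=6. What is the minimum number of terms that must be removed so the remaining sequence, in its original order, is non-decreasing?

Fewest deletions = n − (longest non-decreasing subsequence).
Patience tails:
12 → extends → [12]
13 → extends → [12, 13]
20 → extends → [12, 13, 20]
14 → replaces 20 → [12, 13, 14]
15 → extends → [12, 13, 14, 15]
22 → extends → [12, 13, 14, 15, 22]
24 → extends → [12, 13, 14, 15, 22, 24]
18 → replaces 22 → [12, 13, 14, 15, 18, 24]
20 → replaces 24 → [12, 13, 14, 15, 18, 20]
22 → extends → [12, 13, 14, 15, 18, 20, 22]
24 → extends → [12, 13, 14, 15, 18, 20, 22, 24]
16 → replaces 18 → [12, 13, 14, 15, 16, 20, 22, 24]
26 → extends → [12, 13, 14, 15, 16, 20, 22, 24, 26]
17 → replaces 20 → [12, 13, 14, 15, 16, 17, 22, 24, 26]
6 → replaces 12 → [6, 13, 14, 15, 16, 17, 22, 24, 26]
Longest non-decreasing subsequence has length 9, so deletions = 15 − 9 = 6.

6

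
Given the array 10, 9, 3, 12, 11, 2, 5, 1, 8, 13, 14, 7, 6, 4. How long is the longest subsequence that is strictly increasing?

Let dp[i] be the length of the longest such subsequence ending at index i:
i:      1  2  3  4  5  6  7  8  9 10 11 12 13 14
a[i]:  10  9  3 12 11  2  5  1  8 13 14  7  6  4
dp:     1  1  1  2  2  1  2  1  3  4  5  3  3  2
Maximum dp value is 5.

5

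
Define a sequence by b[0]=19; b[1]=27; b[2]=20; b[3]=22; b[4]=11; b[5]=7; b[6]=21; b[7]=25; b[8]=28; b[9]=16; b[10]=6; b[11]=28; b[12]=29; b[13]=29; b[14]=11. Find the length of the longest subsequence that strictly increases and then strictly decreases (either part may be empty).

7

inc[i] = longest strictly increasing subsequence ending at i; dec[i] = longest strictly decreasing subsequence starting at i:
i:      0  1  2  3  4  5  6  7  8  9 10 11 12 13 14
b[i]:  19 27 20 22 11  7 21 25 28 16  6 28 29 29 11
inc:    1  2  2  3  1  1  3  4  5  2  1  5  6  6  2
dec:    4  5  4  4  3  2  3  3  3  2  1  2  2  2  1
Best peak at i=8 (value 28): inc=5, dec=3, length 5+3−1 = 7.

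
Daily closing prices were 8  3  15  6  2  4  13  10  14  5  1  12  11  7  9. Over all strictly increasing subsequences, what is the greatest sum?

36

Let S[i] be the best sum of a strictly increasing subsequence ending at i:
i:      1  2  3  4  5  6  7  8  9 10 11 12 13 14 15
a[i]:   8  3 15  6  2  4 13 10 14  5  1 12 11  7  9
S:      8  3 23  9  2  7 22 19 36 12  1 31 30 19 28
Maximum is 36 (e.g. 3 + 6 + 13 + 14).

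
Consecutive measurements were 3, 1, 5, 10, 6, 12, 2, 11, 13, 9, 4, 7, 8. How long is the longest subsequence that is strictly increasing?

Let dp[i] be the length of the longest such subsequence ending at index i:
i:      1  2  3  4  5  6  7  8  9 10 11 12 13
a[i]:   3  1  5 10  6 12  2 11 13  9  4  7  8
dp:     1  1  2  3  3  4  2  4  5  4  3  4  5
Maximum dp value is 5.

5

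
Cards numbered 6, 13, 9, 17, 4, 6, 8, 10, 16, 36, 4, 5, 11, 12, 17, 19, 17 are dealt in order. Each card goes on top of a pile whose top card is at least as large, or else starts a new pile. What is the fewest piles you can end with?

8

The minimum number of non-increasing subsequences covering a sequence equals the length of its longest strictly increasing subsequence.
LIS length is 8 (e.g. 4, 6, 8, 10, 11, 12, 17, 19), so 8 piles are needed.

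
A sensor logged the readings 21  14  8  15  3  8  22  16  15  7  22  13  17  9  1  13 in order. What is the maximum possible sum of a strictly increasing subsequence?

67

Let S[i] be the best sum of a strictly increasing subsequence ending at i:
i:      1  2  3  4  5  6  7  8  9 10 11 12 13 14 15 16
a[i]:  21 14  8 15  3  8 22 16 15  7 22 13 17  9  1 13
S:     21 14  8 29  3 11 51 45 29 10 67 24 62 20  1 33
Maximum is 67 (e.g. 14 + 15 + 16 + 22).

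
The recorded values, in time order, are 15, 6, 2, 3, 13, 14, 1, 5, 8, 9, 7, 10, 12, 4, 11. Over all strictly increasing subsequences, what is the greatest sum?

Let S[i] be the best sum of a strictly increasing subsequence ending at i:
i:      1  2  3  4  5  6  7  8  9 10 11 12 13 14 15
a[i]:  15  6  2  3 13 14  1  5  8  9  7 10 12  4 11
S:     15  6  2  5 19 33  1 10 18 27 17 37 49  9 48
Maximum is 49 (e.g. 2 + 3 + 5 + 8 + 9 + 10 + 12).

49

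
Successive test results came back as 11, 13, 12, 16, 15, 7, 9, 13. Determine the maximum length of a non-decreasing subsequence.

3

Let dp[i] be the length of the longest such subsequence ending at index i:
i:      1  2  3  4  5  6  7  8
a[i]:  11 13 12 16 15  7  9 13
dp:     1  2  2  3  3  1  2  3
Maximum dp value is 3.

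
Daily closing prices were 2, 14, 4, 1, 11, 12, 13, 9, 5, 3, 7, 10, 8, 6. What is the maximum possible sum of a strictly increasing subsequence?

Let S[i] be the best sum of a strictly increasing subsequence ending at i:
i:      1  2  3  4  5  6  7  8  9 10 11 12 13 14
a[i]:   2 14  4  1 11 12 13  9  5  3  7 10  8  6
S:      2 16  6  1 17 29 42 15 11  5 18 28 26 17
Maximum is 42 (e.g. 2 + 4 + 11 + 12 + 13).

42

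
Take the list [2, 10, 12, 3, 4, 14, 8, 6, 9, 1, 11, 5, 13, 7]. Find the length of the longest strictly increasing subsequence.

Track the smallest tail for each achievable length (strict):
2 → extends → [2]
10 → extends → [2, 10]
12 → extends → [2, 10, 12]
3 → replaces 10 → [2, 3, 12]
4 → replaces 12 → [2, 3, 4]
14 → extends → [2, 3, 4, 14]
8 → replaces 14 → [2, 3, 4, 8]
6 → replaces 8 → [2, 3, 4, 6]
9 → extends → [2, 3, 4, 6, 9]
1 → replaces 2 → [1, 3, 4, 6, 9]
11 → extends → [1, 3, 4, 6, 9, 11]
5 → replaces 6 → [1, 3, 4, 5, 9, 11]
13 → extends → [1, 3, 4, 5, 9, 11, 13]
7 → replaces 9 → [1, 3, 4, 5, 7, 11, 13]
Seven tails, so the longest strictly increasing subsequence has length 7 (e.g. 2, 3, 4, 8, 9, 11, 13).

7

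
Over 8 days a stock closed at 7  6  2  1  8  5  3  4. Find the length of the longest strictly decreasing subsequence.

Negate each value so 'decreasing' becomes 'increasing', then run patience tails on the negated sequence:
-7 → extends → [-7]
-6 → extends → [-7, -6]
-2 → extends → [-7, -6, -2]
-1 → extends → [-7, -6, -2, -1]
-8 → replaces -7 → [-8, -6, -2, -1]
-5 → replaces -2 → [-8, -6, -5, -1]
-3 → replaces -1 → [-8, -6, -5, -3]
-4 → replaces -3 → [-8, -6, -5, -4]
Four tails, so the longest strictly decreasing subsequence of the original has length 4.

4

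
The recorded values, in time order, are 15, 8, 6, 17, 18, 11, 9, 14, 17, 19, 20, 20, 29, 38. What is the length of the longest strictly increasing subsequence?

Track the smallest tail for each achievable length (strict):
15 → extends → [15]
8 → replaces 15 → [8]
6 → replaces 8 → [6]
17 → extends → [6, 17]
18 → extends → [6, 17, 18]
11 → replaces 17 → [6, 11, 18]
9 → replaces 11 → [6, 9, 18]
14 → replaces 18 → [6, 9, 14]
17 → extends → [6, 9, 14, 17]
19 → extends → [6, 9, 14, 17, 19]
20 → extends → [6, 9, 14, 17, 19, 20]
20 → already a tail → [6, 9, 14, 17, 19, 20]
29 → extends → [6, 9, 14, 17, 19, 20, 29]
38 → extends → [6, 9, 14, 17, 19, 20, 29, 38]
Eight tails, so the longest strictly increasing subsequence has length 8 (e.g. 8, 11, 14, 17, 19, 20, 29, 38).

8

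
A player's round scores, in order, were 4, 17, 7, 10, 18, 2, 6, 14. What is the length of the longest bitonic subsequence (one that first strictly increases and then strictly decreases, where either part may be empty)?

5

inc[i] = longest strictly increasing subsequence ending at i; dec[i] = longest strictly decreasing subsequence starting at i:
i:      1  2  3  4  5  6  7  8
a[i]:   4 17  7 10 18  2  6 14
inc:    1  2  2  3  4  1  2  4
dec:    2  3  2  2  2  1  1  1
Best peak at i=5 (value 18): inc=4, dec=2, length 4+2−1 = 5.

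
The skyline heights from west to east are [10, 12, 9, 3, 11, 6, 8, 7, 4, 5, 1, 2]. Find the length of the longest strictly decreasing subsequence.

6

Let dp[i] be the longest strictly decreasing subsequence ending at i:
i:      1  2  3  4  5  6  7  8  9 10 11 12
a[i]:  10 12  9  3 11  6  8  7  4  5  1  2
dp:     1  1  2  3  2  3  3  4  5  5  6  6
Maximum is 6.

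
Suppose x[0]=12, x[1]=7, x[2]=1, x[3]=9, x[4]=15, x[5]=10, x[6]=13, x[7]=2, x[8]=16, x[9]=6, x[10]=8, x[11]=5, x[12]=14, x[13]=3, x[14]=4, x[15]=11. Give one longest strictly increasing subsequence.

7, 9, 10, 13, 16

Patience tails give the LIS length; then backtrack through the dp parents:
12 → extends → [12]
7 → replaces 12 → [7]
1 → replaces 7 → [1]
9 → extends → [1, 9]
15 → extends → [1, 9, 15]
10 → replaces 15 → [1, 9, 10]
13 → extends → [1, 9, 10, 13]
2 → replaces 9 → [1, 2, 10, 13]
16 → extends → [1, 2, 10, 13, 16]
6 → replaces 10 → [1, 2, 6, 13, 16]
8 → replaces 13 → [1, 2, 6, 8, 16]
5 → replaces 6 → [1, 2, 5, 8, 16]
14 → replaces 16 → [1, 2, 5, 8, 14]
3 → replaces 5 → [1, 2, 3, 8, 14]
4 → replaces 8 → [1, 2, 3, 4, 14]
11 → replaces 14 → [1, 2, 3, 4, 11]
Length 5; one witness is 7, 9, 10, 13, 16.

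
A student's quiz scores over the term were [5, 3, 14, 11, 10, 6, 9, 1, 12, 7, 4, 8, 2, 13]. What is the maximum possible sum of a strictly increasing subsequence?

Let S[i] be the best sum of a strictly increasing subsequence ending at i:
i:      1  2  3  4  5  6  7  8  9 10 11 12 13 14
a[i]:   5  3 14 11 10  6  9  1 12  7  4  8  2 13
S:      5  3 19 16 15 11 20  1 32 18  7 26  3 45
Maximum is 45 (e.g. 5 + 6 + 9 + 12 + 13).

45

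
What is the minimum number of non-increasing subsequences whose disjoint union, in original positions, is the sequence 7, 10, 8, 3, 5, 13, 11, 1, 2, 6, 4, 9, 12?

5

Place each on the leftmost legal pile:
7 → new pile 1 (tops now [7])
10 → new pile 2 (tops now [7, 10])
8 → pile 2 (tops now [7, 8])
3 → pile 1 (tops now [3, 8])
5 → pile 2 (tops now [3, 5])
13 → new pile 3 (tops now [3, 5, 13])
11 → pile 3 (tops now [3, 5, 11])
1 → pile 1 (tops now [1, 5, 11])
2 → pile 2 (tops now [1, 2, 11])
6 → pile 3 (tops now [1, 2, 6])
4 → pile 3 (tops now [1, 2, 4])
9 → new pile 4 (tops now [1, 2, 4, 9])
12 → new pile 5 (tops now [1, 2, 4, 9, 12])
Five piles.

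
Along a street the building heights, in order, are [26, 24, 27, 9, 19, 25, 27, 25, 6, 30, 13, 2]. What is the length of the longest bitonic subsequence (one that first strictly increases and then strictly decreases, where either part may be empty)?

7

inc[i] = longest strictly increasing subsequence ending at i; dec[i] = longest strictly decreasing subsequence starting at i:
i:      1  2  3  4  5  6  7  8  9 10 11 12
a[i]:  26 24 27  9 19 25 27 25  6 30 13  2
inc:    1  1  2  1  2  3  4  3  1  5  2  1
dec:    5  4  4  3  3  3  4  3  2  3  2  1
Best peak at i=7 (value 27): inc=4, dec=4, length 4+4−1 = 7.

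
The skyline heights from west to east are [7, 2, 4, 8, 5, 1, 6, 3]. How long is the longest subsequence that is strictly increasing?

4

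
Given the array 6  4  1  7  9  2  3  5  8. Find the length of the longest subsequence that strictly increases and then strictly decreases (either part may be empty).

5

inc[i] = longest strictly increasing subsequence ending at i; dec[i] = longest strictly decreasing subsequence starting at i:
i:     1 2 3 4 5 6 7 8 9
a[i]:  6 4 1 7 9 2 3 5 8
inc:   1 1 1 2 3 2 3 4 5
dec:   3 2 1 2 2 1 1 1 1
Best peak at i=9 (value 8): inc=5, dec=1, length 5+1−1 = 5.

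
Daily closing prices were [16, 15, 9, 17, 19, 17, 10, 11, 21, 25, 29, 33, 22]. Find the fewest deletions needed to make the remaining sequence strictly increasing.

Fewest deletions = n − (longest strictly increasing subsequence).
Patience tails:
16 → extends → [16]
15 → replaces 16 → [15]
9 → replaces 15 → [9]
17 → extends → [9, 17]
19 → extends → [9, 17, 19]
17 → already a tail → [9, 17, 19]
10 → replaces 17 → [9, 10, 19]
11 → replaces 19 → [9, 10, 11]
21 → extends → [9, 10, 11, 21]
25 → extends → [9, 10, 11, 21, 25]
29 → extends → [9, 10, 11, 21, 25, 29]
33 → extends → [9, 10, 11, 21, 25, 29, 33]
22 → replaces 25 → [9, 10, 11, 21, 22, 29, 33]
Longest strictly increasing subsequence has length 7, so deletions = 13 − 7 = 6.

6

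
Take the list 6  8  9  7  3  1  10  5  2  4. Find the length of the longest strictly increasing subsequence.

4

Let dp[i] be the length of the longest such subsequence ending at index i:
i:      1  2  3  4  5  6  7  8  9 10
a[i]:   6  8  9  7  3  1 10  5  2  4
dp:     1  2  3  2  1  1  4  2  2  3
Maximum dp value is 4.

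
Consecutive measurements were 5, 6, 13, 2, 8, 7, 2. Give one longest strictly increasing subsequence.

Patience tails give the LIS length; then backtrack through the dp parents:
5 → extends → [5]
6 → extends → [5, 6]
13 → extends → [5, 6, 13]
2 → replaces 5 → [2, 6, 13]
8 → replaces 13 → [2, 6, 8]
7 → replaces 8 → [2, 6, 7]
2 → already a tail → [2, 6, 7]
Length 3; one witness is 5, 6, 13.

5, 6, 13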